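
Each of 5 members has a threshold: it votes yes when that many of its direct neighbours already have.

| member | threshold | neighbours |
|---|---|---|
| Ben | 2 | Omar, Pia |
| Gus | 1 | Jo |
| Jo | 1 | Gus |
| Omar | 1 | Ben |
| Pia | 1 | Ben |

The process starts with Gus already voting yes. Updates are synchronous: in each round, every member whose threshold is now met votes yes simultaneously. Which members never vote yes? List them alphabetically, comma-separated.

Round 1 — Gus votes yes (initial).
Round 2 — checking thresholds:
  Jo: 1 of 1 neighbours ≥ 1, votes yes.
Round 3 — no new yes votes; cascade stops.

Ben, Omar, Pia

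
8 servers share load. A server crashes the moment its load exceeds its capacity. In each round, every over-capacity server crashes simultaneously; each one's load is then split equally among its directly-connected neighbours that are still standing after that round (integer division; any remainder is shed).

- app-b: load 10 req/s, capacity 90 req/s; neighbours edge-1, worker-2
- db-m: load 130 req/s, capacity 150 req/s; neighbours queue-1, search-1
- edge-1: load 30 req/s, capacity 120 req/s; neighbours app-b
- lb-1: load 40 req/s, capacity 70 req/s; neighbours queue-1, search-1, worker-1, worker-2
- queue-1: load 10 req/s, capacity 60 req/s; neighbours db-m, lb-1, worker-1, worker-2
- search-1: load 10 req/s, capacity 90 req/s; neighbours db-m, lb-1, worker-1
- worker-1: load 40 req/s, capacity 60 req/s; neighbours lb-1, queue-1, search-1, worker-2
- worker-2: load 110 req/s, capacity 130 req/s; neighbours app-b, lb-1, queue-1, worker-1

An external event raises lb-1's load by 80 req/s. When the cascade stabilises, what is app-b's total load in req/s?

80

Round 1 — lb-1 at 120 > 70. lb-1 crashes.
  lb-1 sheds 120 req/s to queue-1, search-1, worker-1, worker-2: 30 each.
    queue-1: 10+30 = 40 ≤ 60
    search-1: 10+30 = 40 ≤ 90
    worker-1: 40+30 = 70 > 60
    worker-2: 110+30 = 140 > 130
Round 2 — worker-1, worker-2 crash.
  worker-1 sheds 70 req/s to queue-1, search-1: 35 each.
    queue-1: 40+35 = 75 > 60
    search-1: 40+35 = 75 ≤ 90
  worker-2 sheds 140 req/s to app-b, queue-1: 70 each.
    app-b: 10+70 = 80 ≤ 90
    queue-1: 75+70 = 145 > 60
Round 3 — queue-1 crashes.
  queue-1 sheds 145 req/s to db-m: 145 each.
    db-m: 130+145 = 275 > 150
Round 4 — db-m crashes.
  db-m sheds 275 req/s to search-1: 275 each.
    search-1: 75+275 = 350 > 90
Round 5 — search-1 crashes.
  search-1 sheds 350 req/s: no online neighbours, lost.
No further crashes.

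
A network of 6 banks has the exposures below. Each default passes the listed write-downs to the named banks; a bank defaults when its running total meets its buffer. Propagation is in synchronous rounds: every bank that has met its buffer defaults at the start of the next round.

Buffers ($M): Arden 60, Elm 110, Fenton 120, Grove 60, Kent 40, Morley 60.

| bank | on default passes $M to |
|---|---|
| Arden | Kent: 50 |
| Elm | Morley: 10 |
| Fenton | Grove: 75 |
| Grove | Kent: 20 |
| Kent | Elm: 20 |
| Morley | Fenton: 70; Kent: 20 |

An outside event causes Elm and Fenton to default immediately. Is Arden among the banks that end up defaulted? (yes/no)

Round 1 — Elm, Fenton default (initial).
  Grove: +75 → 75 ≥ 60
  Morley: +10 → 10 < 60
Round 2 — Grove defaults.
  Kent: +20 → 20 < 40
No further defaults.

no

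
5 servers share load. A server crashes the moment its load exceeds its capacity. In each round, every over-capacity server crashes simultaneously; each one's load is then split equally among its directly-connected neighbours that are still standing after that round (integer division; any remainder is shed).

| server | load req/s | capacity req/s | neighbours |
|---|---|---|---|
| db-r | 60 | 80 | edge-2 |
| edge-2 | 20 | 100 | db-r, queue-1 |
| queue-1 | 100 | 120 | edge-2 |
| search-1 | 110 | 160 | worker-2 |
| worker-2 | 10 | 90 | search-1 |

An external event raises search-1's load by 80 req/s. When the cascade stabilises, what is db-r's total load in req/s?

60

Round 1 — search-1 at 190 > 160. search-1 crashes.
  search-1 sheds 190 req/s to worker-2: 190 each.
    worker-2: 10+190 = 200 > 90
Round 2 — worker-2 crashes.
  worker-2 sheds 200 req/s: no online neighbours, lost.
No further crashes.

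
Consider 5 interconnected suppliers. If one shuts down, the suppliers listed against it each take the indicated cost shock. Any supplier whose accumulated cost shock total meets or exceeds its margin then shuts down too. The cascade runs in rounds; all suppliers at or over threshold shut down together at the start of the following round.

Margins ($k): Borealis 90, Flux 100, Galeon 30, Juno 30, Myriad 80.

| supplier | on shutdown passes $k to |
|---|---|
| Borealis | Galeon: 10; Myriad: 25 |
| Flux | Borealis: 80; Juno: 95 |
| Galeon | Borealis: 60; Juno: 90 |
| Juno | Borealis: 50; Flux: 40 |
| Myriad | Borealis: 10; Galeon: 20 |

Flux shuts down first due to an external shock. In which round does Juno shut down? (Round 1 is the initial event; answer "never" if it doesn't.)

2

Round 1 — Flux shuts down (initial).
  Borealis: +80 → 80 < 90
  Juno: +95 → 95 ≥ 30
Round 2 — Juno shuts down.
  Borealis: +50 → 130 ≥ 90
Round 3 — Borealis shuts down.
  Galeon: +10 → 10 < 30
  Myriad: +25 → 25 < 80
No further shutdowns.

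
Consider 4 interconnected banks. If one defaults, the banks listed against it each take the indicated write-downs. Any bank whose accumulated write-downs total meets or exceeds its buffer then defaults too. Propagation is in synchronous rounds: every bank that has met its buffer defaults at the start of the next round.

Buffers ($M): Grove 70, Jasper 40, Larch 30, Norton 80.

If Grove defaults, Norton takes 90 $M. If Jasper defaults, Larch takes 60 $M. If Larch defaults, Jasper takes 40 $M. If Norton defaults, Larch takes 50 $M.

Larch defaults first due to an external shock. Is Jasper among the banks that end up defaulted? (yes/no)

Round 1 — Larch defaults (initial).
  Jasper: +40 → 40 ≥ 40
Round 2 — Jasper defaults.
No further defaults.

yes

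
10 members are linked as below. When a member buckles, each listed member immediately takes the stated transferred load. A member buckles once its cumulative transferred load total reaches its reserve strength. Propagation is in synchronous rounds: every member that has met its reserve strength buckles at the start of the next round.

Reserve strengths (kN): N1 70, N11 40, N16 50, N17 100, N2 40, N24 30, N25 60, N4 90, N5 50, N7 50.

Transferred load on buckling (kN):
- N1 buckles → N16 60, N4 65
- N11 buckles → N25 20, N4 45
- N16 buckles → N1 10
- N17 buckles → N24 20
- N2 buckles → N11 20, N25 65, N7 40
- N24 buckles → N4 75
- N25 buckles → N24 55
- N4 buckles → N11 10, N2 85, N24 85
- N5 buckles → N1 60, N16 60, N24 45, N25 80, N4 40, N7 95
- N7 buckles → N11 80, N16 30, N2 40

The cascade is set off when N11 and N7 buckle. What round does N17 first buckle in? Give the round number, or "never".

Round 1 — N11, N7 buckle (initial).
  N16: +30 → 30 < 50
  N2: +40 → 40 ≥ 40
  N25: +20 → 20 < 60
  N4: +45 → 45 < 90
Round 2 — N2 buckles.
  N25: +65 → 85 ≥ 60
Round 3 — N25 buckles.
  N24: +55 → 55 ≥ 30
Round 4 — N24 buckles.
  N4: +75 → 120 ≥ 90
Round 5 — N4 buckles.
No further bucklings.

never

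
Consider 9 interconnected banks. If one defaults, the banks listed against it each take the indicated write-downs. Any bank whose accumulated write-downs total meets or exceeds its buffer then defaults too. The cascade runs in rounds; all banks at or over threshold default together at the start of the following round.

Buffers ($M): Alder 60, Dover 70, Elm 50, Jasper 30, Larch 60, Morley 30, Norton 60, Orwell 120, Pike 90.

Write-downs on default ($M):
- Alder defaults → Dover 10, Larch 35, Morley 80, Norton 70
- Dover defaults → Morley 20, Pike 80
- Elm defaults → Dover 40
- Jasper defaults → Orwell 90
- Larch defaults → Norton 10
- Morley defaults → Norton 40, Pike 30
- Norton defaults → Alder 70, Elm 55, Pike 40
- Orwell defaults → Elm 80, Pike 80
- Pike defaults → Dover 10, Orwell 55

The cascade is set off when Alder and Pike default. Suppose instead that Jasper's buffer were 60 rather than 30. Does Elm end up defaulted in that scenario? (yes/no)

yes

With Jasper's buffer at 60:
Round 1 — Alder, Pike default (initial).
  Dover: +10+10 → 20 < 70
  Larch: +35 → 35 < 60
  Morley: +80 → 80 ≥ 30
  Norton: +70 → 70 ≥ 60
  Orwell: +55 → 55 < 120
Round 2 — Morley, Norton default.
  Elm: +55 → 55 ≥ 50
Round 3 — Elm defaults.
  Dover: +40 → 60 < 70
No further defaults.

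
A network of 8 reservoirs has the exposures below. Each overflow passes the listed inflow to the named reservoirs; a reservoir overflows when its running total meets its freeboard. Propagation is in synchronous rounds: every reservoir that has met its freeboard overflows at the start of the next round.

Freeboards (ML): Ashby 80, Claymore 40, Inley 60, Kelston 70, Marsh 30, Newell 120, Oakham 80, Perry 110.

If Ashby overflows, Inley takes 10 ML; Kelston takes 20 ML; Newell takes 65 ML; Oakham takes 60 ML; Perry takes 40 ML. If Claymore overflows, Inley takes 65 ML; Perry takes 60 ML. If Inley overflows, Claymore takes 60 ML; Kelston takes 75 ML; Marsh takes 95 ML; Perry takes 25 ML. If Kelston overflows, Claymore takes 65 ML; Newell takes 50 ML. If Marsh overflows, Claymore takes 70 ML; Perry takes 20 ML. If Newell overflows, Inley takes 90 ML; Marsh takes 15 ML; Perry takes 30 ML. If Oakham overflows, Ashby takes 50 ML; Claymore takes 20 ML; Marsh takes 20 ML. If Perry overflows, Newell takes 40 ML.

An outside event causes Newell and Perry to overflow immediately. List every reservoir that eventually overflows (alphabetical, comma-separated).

Round 1 — Newell, Perry overflow (initial).
  Inley: +90 → 90 ≥ 60
  Marsh: +15 → 15 < 30
Round 2 — Inley overflows.
  Claymore: +60 → 60 ≥ 40
  Kelston: +75 → 75 ≥ 70
  Marsh: +95 → 110 ≥ 30
Round 3 — Claymore, Kelston, Marsh overflow.
No further overflows.

Claymore, Inley, Kelston, Marsh, Newell, Perry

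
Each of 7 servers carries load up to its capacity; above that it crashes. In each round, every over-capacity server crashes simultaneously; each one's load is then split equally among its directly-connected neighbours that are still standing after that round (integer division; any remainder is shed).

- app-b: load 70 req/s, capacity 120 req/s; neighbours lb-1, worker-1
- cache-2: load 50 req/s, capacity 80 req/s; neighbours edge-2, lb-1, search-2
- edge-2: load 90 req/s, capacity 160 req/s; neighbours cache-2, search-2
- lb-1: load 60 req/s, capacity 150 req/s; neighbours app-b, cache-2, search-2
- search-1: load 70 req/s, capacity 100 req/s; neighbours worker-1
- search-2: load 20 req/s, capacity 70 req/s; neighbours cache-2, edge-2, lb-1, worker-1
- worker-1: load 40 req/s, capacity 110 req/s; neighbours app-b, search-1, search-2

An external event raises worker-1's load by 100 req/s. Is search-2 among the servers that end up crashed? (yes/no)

no

Round 1 — worker-1 at 140 > 110. worker-1 crashes.
  worker-1 sheds 140 req/s to app-b, search-1, search-2: 46 each (2 lost).
    app-b: 70+46 = 116 ≤ 120
    search-1: 70+46 = 116 > 100
    search-2: 20+46 = 66 ≤ 70
Round 2 — search-1 crashes.
  search-1 sheds 116 req/s: no online neighbours, lost.
No further crashes.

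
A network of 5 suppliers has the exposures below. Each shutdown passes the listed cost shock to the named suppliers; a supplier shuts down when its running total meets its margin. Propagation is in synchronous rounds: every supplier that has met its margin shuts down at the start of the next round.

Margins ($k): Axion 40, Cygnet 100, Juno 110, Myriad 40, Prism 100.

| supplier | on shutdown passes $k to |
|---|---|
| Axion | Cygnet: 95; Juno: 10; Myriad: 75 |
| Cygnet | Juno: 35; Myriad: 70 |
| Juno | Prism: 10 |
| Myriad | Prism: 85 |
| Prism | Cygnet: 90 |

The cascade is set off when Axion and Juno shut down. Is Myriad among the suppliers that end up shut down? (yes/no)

yes

Round 1 — Axion, Juno shut down (initial).
  Cygnet: +95 → 95 < 100
  Myriad: +75 → 75 ≥ 40
  Prism: +10 → 10 < 100
Round 2 — Myriad shuts down.
  Prism: +85 → 95 < 100
No further shutdowns.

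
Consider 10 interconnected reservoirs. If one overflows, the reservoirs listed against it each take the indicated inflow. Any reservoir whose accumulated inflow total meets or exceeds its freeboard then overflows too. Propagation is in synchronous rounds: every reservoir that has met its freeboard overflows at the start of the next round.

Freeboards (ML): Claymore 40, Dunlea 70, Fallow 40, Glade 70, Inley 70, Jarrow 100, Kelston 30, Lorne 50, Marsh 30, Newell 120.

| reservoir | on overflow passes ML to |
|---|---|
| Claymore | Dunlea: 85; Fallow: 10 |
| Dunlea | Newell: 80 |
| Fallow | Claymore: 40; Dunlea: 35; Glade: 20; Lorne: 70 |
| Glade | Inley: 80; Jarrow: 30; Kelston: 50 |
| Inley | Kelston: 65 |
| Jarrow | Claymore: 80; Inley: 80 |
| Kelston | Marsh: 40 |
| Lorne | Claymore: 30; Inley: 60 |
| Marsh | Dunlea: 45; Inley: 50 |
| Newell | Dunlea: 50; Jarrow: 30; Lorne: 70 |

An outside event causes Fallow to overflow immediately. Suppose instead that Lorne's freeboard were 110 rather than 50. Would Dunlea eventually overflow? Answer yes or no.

With Lorne's freeboard at 110:
Round 1 — Fallow overflows (initial).
  Claymore: +40 → 40 ≥ 40
  Dunlea: +35 → 35 < 70
  Glade: +20 → 20 < 70
  Lorne: +70 → 70 < 110
Round 2 — Claymore overflows.
  Dunlea: +85 → 120 ≥ 70
Round 3 — Dunlea overflows.
  Newell: +80 → 80 < 120
No further overflows.

yes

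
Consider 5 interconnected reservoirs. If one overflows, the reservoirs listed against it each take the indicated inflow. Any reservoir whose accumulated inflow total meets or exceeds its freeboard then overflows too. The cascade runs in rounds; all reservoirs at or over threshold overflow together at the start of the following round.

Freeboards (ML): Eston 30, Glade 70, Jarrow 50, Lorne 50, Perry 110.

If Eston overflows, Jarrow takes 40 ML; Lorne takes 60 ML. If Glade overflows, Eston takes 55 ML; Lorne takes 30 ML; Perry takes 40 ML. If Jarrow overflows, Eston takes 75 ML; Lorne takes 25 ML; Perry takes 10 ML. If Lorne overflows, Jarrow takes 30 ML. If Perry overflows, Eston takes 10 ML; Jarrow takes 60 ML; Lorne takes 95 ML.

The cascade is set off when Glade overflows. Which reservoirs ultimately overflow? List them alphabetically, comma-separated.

Round 1 — Glade overflows (initial).
  Eston: +55 → 55 ≥ 30
  Lorne: +30 → 30 < 50
  Perry: +40 → 40 < 110
Round 2 — Eston overflows.
  Jarrow: +40 → 40 < 50
  Lorne: +60 → 90 ≥ 50
Round 3 — Lorne overflows.
  Jarrow: +30 → 70 ≥ 50
Round 4 — Jarrow overflows.
  Perry: +10 → 50 < 110
No further overflows.

Eston, Glade, Jarrow, Lorne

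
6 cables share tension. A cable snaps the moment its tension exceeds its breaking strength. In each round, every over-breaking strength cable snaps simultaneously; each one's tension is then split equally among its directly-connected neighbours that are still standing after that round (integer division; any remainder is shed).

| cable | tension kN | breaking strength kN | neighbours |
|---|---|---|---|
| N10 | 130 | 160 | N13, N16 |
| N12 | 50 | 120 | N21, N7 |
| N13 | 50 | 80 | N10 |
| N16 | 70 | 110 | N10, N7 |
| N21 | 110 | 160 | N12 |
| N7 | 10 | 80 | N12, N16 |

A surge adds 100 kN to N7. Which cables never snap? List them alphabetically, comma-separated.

N12, N21

Round 1 — N7 at 110 > 80. N7 snaps.
  N7 sheds 110 kN to N12, N16: 55 each.
    N12: 50+55 = 105 ≤ 120
    N16: 70+55 = 125 > 110
Round 2 — N16 snaps.
  N16 sheds 125 kN to N10: 125 each.
    N10: 130+125 = 255 > 160
Round 3 — N10 snaps.
  N10 sheds 255 kN to N13: 255 each.
    N13: 50+255 = 305 > 80
Round 4 — N13 snaps.
  N13 sheds 305 kN: no online neighbours, lost.
No further breaks.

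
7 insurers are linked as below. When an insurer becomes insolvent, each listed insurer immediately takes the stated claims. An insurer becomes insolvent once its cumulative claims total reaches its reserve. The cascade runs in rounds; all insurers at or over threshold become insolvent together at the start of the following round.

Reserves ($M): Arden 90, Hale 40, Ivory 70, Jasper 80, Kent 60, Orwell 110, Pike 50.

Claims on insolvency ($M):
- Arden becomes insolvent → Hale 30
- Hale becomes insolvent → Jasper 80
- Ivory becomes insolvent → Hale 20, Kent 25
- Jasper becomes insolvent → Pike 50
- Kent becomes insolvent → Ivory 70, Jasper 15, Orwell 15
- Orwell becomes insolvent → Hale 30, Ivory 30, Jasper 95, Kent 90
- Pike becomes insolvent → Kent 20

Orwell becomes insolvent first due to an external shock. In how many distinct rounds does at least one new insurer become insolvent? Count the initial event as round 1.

4

Round 1 — Orwell becomes insolvent (initial).
  Hale: +30 → 30 < 40
  Ivory: +30 → 30 < 70
  Jasper: +95 → 95 ≥ 80
  Kent: +90 → 90 ≥ 60
Round 2 — Jasper, Kent become insolvent.
  Ivory: +70 → 100 ≥ 70
  Pike: +50 → 50 ≥ 50
Round 3 — Ivory, Pike become insolvent.
  Hale: +20 → 50 ≥ 40
Round 4 — Hale becomes insolvent.
No further insolvencies.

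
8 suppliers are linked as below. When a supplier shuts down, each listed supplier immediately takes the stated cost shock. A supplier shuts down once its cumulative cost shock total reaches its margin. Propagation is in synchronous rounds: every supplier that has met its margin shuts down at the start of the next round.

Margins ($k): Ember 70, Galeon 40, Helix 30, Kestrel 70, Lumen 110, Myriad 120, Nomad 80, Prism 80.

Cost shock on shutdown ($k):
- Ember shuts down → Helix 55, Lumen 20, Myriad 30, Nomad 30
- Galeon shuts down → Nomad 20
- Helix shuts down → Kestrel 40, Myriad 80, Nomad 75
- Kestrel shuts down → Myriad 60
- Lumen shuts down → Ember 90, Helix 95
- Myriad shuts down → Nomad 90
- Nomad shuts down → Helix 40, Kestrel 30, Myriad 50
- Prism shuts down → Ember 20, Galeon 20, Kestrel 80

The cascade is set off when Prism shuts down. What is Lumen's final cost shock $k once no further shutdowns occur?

Round 1 — Prism shuts down (initial).
  Ember: +20 → 20 < 70
  Galeon: +20 → 20 < 40
  Kestrel: +80 → 80 ≥ 70
Round 2 — Kestrel shuts down.
  Myriad: +60 → 60 < 120
No further shutdowns.

0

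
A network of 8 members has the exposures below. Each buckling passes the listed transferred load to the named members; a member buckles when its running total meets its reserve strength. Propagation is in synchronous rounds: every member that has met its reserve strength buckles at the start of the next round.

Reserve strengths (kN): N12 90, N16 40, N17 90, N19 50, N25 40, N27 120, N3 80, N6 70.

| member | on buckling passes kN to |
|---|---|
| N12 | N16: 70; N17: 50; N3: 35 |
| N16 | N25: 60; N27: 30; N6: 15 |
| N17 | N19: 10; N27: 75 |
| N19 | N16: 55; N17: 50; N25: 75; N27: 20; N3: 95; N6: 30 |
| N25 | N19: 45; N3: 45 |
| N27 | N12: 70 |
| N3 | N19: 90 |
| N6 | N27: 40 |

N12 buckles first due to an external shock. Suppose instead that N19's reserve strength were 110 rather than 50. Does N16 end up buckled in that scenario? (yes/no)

With N19's reserve strength at 110:
Round 1 — N12 buckles (initial).
  N16: +70 → 70 ≥ 40
  N17: +50 → 50 < 90
  N3: +35 → 35 < 80
Round 2 — N16 buckles.
  N25: +60 → 60 ≥ 40
  N27: +30 → 30 < 120
  N6: +15 → 15 < 70
Round 3 — N25 buckles.
  N19: +45 → 45 < 110
  N3: +45 → 80 ≥ 80
Round 4 — N3 buckles.
  N19: +90 → 135 ≥ 110
Round 5 — N19 buckles.
  N17: +50 → 100 ≥ 90
  N27: +20 → 50 < 120
  N6: +30 → 45 < 70
Round 6 — N17 buckles.
  N27: +75 → 125 ≥ 120
Round 7 — N27 buckles.
No further bucklings.

yes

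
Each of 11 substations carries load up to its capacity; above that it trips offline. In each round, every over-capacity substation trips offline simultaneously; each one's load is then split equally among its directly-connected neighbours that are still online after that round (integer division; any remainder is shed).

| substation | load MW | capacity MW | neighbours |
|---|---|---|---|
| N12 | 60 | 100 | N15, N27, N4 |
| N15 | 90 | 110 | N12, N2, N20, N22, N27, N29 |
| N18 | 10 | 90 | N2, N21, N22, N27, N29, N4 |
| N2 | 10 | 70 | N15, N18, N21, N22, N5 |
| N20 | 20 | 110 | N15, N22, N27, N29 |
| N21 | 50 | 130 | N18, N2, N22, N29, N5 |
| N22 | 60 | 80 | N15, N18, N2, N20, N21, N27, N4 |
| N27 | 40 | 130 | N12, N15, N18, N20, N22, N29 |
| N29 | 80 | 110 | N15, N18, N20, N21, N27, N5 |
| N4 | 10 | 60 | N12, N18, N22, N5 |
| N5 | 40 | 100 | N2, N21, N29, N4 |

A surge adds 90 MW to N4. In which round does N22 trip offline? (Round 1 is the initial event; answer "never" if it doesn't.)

Round 1 — N4 at 100 > 60. N4 trips offline.
  N4 sheds 100 MW to N12, N18, N22, N5: 25 each.
    N12: 60+25 = 85 ≤ 100
    N18: 10+25 = 35 ≤ 90
    N22: 60+25 = 85 > 80
    N5: 40+25 = 65 ≤ 100
Round 2 — N22 trips offline.
  N22 sheds 85 MW to N15, N18, N2, N20, N21, N27: 14 each (1 lost).
    N15: 90+14 = 104 ≤ 110
    N18: 35+14 = 49 ≤ 90
    N2: 10+14 = 24 ≤ 70
    N20: 20+14 = 34 ≤ 110
    N21: 50+14 = 64 ≤ 130
    N27: 40+14 = 54 ≤ 130
No further trips.

2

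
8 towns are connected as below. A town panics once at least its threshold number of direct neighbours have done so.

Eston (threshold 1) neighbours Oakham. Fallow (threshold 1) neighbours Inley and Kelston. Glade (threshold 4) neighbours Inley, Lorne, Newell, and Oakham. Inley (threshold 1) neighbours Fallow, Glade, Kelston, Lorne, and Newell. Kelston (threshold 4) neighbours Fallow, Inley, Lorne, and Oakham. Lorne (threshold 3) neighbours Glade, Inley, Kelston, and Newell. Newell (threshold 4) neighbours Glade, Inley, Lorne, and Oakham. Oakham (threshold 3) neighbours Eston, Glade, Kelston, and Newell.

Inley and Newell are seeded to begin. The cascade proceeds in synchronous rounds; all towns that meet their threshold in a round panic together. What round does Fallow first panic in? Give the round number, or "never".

2

Round 1 — Inley, Newell panic (initial).
Round 2 — checking thresholds:
  Fallow: 1 of 2 neighbours ≥ 1, panics.
  Glade: 2 of 4 neighbours < 4, below threshold.
  Kelston: 1 of 4 neighbours < 4, below threshold.
  Lorne: 2 of 4 neighbours < 3, below threshold.
  Oakham: 1 of 4 neighbours < 3, below threshold.
Round 3 — no new panics; cascade stops.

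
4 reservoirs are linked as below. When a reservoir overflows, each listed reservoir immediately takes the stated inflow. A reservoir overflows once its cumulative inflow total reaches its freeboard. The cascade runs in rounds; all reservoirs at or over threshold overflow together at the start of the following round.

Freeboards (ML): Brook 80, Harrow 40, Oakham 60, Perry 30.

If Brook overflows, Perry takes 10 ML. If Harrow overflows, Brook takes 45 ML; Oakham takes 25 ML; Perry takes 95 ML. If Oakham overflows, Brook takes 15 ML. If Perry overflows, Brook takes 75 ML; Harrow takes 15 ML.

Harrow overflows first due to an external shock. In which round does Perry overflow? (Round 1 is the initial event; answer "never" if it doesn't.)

2

Round 1 — Harrow overflows (initial).
  Brook: +45 → 45 < 80
  Oakham: +25 → 25 < 60
  Perry: +95 → 95 ≥ 30
Round 2 — Perry overflows.
  Brook: +75 → 120 ≥ 80
Round 3 — Brook overflows.
No further overflows.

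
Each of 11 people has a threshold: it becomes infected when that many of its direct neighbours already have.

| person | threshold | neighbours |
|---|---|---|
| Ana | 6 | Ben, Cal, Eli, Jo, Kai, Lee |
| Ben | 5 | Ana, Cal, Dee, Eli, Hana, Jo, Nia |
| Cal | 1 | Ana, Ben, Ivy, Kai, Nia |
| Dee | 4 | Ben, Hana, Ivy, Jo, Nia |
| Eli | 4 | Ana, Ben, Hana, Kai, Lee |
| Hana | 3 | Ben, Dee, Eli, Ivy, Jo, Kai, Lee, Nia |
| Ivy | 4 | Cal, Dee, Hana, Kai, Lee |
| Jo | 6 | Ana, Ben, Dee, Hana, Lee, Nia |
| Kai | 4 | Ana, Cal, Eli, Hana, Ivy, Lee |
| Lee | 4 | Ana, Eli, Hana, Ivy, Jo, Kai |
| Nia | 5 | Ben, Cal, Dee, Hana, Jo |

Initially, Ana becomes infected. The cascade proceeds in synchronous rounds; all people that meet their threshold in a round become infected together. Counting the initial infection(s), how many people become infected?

2

Round 1 — Ana becomes infected (initial).
Round 2 — checking thresholds:
  Ben: 1 of 7 neighbours < 5, not yet.
  Cal: 1 of 5 neighbours ≥ 1, becomes infected.
  Eli: 1 of 5 neighbours < 4, not yet.
  Jo: 1 of 6 neighbours < 6, not yet.
  Kai: 1 of 6 neighbours < 4, not yet.
  Lee: 1 of 6 neighbours < 4, not yet.
Round 3 — no new infections; cascade stops.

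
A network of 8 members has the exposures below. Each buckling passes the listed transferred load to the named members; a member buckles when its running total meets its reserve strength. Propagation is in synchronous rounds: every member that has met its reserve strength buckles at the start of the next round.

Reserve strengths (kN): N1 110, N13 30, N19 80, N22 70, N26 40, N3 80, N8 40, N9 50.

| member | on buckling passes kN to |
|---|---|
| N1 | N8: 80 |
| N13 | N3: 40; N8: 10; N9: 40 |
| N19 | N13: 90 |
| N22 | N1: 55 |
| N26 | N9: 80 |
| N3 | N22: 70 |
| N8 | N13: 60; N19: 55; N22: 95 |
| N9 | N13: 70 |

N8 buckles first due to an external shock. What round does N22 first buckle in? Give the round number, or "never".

2

Round 1 — N8 buckles (initial).
  N13: +60 → 60 ≥ 30
  N19: +55 → 55 < 80
  N22: +95 → 95 ≥ 70
Round 2 — N13, N22 buckle.
  N1: +55 → 55 < 110
  N3: +40 → 40 < 80
  N9: +40 → 40 < 50
No further bucklings.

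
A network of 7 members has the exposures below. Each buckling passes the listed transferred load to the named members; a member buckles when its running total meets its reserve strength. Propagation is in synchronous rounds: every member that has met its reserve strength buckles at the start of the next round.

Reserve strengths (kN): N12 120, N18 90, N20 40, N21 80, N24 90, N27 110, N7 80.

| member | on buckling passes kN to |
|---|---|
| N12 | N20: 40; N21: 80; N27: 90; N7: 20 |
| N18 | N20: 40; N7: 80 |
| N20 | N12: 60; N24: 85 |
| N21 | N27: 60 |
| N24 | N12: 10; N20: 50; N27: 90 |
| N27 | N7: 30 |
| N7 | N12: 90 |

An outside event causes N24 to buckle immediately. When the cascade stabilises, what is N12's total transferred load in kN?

70

Round 1 — N24 buckles (initial).
  N12: +10 → 10 < 120
  N20: +50 → 50 ≥ 40
  N27: +90 → 90 < 110
Round 2 — N20 buckles.
  N12: +60 → 70 < 120
No further bucklings.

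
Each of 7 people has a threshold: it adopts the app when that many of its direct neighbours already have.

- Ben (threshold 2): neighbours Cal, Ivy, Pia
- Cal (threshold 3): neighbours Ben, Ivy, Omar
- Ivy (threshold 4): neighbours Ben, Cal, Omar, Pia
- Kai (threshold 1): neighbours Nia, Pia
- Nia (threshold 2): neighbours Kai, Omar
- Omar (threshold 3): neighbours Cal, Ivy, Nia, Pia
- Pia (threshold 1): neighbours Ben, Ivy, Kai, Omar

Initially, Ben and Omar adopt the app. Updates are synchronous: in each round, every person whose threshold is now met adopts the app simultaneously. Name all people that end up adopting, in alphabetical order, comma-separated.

Round 1 — Ben, Omar adopt the app (initial).
Round 2 — checking thresholds:
  Cal: 2 of 3 neighbours < 3, holds.
  Ivy: 2 of 4 neighbours < 4, holds.
  Nia: 1 of 2 neighbours < 2, holds.
  Pia: 2 of 4 neighbours ≥ 1, adopts the app.
Round 3 — checking thresholds:
  Cal: 2 of 3 neighbours < 3, holds.
  Ivy: 3 of 4 neighbours < 4, holds.
  Kai: 1 of 2 neighbours ≥ 1, adopts the app.
  Nia: 1 of 2 neighbours < 2, holds.
Round 4 — checking thresholds:
  Cal: 2 of 3 neighbours < 3, holds.
  Ivy: 3 of 4 neighbours < 4, holds.
  Nia: 2 of 2 neighbours ≥ 2, adopts the app.
Round 5 — no new adoptions; cascade stops.

Ben, Kai, Nia, Omar, Pia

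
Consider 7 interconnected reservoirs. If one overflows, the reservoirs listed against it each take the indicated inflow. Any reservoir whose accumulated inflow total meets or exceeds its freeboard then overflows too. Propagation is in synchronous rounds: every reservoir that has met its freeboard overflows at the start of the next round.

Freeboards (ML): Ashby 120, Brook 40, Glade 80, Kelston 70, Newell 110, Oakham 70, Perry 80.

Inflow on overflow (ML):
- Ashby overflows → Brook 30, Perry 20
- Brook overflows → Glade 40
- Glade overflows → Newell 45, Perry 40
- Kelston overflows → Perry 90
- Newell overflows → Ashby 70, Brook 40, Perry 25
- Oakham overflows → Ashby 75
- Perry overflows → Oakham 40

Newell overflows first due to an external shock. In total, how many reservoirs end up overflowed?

Round 1 — Newell overflows (initial).
  Ashby: +70 → 70 < 120
  Brook: +40 → 40 ≥ 40
  Perry: +25 → 25 < 80
Round 2 — Brook overflows.
  Glade: +40 → 40 < 80
No further overflows.

2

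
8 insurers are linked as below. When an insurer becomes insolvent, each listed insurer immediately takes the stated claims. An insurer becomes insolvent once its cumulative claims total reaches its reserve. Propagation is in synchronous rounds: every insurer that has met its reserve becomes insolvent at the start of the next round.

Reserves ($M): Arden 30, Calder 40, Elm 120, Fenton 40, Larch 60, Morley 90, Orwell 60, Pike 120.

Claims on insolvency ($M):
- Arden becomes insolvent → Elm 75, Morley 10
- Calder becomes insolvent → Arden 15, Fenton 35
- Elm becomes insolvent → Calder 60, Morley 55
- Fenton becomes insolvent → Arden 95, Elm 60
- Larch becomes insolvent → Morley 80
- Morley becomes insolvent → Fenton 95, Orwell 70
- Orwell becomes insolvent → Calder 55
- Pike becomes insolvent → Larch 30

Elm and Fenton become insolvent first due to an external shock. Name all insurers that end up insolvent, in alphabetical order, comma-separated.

Round 1 — Elm, Fenton become insolvent (initial).
  Arden: +95 → 95 ≥ 30
  Calder: +60 → 60 ≥ 40
  Morley: +55 → 55 < 90
Round 2 — Arden, Calder become insolvent.
  Morley: +10 → 65 < 90
No further insolvencies.

Arden, Calder, Elm, Fenton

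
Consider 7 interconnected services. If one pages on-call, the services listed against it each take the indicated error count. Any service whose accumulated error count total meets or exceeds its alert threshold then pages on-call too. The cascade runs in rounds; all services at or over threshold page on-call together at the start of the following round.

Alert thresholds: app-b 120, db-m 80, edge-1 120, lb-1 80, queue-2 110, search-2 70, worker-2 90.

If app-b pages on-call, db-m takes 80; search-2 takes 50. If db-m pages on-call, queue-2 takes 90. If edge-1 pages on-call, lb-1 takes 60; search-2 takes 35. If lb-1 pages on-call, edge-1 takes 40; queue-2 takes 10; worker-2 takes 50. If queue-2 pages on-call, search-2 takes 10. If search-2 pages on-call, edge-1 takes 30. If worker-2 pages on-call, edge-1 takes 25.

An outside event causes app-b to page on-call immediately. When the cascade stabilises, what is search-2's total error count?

Round 1 — app-b pages on-call (initial).
  db-m: +80 → 80 ≥ 80
  search-2: +50 → 50 < 70
Round 2 — db-m pages on-call.
  queue-2: +90 → 90 < 110
No further pages.

50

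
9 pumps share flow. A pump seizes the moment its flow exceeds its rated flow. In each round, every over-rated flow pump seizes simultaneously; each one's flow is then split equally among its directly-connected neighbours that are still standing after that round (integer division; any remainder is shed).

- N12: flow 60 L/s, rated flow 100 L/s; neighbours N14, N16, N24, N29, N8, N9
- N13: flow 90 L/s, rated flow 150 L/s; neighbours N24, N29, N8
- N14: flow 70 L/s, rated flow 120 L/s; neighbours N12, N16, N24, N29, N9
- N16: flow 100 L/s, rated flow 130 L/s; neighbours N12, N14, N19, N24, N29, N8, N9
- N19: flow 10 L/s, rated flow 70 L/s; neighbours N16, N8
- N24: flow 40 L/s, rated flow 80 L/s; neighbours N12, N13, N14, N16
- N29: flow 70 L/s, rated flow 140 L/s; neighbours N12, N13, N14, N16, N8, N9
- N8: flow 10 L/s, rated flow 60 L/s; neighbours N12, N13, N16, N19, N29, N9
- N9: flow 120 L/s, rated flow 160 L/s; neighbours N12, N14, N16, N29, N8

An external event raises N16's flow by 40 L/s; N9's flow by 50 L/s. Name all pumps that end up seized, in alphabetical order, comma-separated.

Round 1 — N16 at 140 > 130; N9 at 170 > 160. N16, N9 seize.
  N16 sheds 140 L/s to N12, N14, N19, N24, N29, N8: 23 each (2 lost).
    N12: 60+23 = 83 ≤ 100
    N14: 70+23 = 93 ≤ 120
    N19: 10+23 = 33 ≤ 70
    N24: 40+23 = 63 ≤ 80
    N29: 70+23 = 93 ≤ 140
    N8: 10+23 = 33 ≤ 60
  N9 sheds 170 L/s to N12, N14, N29, N8: 42 each (2 lost).
    N12: 83+42 = 125 > 100
    N14: 93+42 = 135 > 120
    N29: 93+42 = 135 ≤ 140
    N8: 33+42 = 75 > 60
Round 2 — N12, N14, N8 seize.
  N12 sheds 125 L/s to N24, N29: 62 each (1 lost).
    N24: 63+62 = 125 > 80
    N29: 135+62 = 197 > 140
  N14 sheds 135 L/s to N24, N29: 67 each (1 lost).
    N24: 125+67 = 192 > 80
    N29: 197+67 = 264 > 140
  N8 sheds 75 L/s to N13, N19, N29: 25 each.
    N13: 90+25 = 115 ≤ 150
    N19: 33+25 = 58 ≤ 70
    N29: 264+25 = 289 > 140
Round 3 — N24, N29 seize.
  N24 sheds 192 L/s to N13: 192 each.
    N13: 115+192 = 307 > 150
  N29 sheds 289 L/s to N13: 289 each.
    N13: 307+289 = 596 > 150
Round 4 — N13 seizes.
  N13 sheds 596 L/s: no online neighbours, lost.
No further seizures.

N12, N13, N14, N16, N24, N29, N8, N9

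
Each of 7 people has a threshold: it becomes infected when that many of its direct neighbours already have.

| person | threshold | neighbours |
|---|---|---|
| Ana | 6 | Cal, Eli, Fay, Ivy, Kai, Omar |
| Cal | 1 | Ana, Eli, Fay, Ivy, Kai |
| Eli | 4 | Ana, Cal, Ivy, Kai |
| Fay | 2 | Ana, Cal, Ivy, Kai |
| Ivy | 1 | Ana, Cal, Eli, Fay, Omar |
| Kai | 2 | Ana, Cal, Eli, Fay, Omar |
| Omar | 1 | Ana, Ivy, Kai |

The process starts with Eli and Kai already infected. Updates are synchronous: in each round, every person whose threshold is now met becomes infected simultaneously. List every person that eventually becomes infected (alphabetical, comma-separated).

Ana, Cal, Eli, Fay, Ivy, Kai, Omar

Round 1 — Eli, Kai become infected (initial).
Round 2 — checking thresholds:
  Ana: 2 of 6 neighbours < 6, holds.
  Cal: 2 of 5 neighbours ≥ 1, becomes infected.
  Fay: 1 of 4 neighbours < 2, holds.
  Ivy: 1 of 5 neighbours ≥ 1, becomes infected.
  Omar: 1 of 3 neighbours ≥ 1, becomes infected.
Round 3 — checking thresholds:
  Ana: 5 of 6 neighbours < 6, holds.
  Fay: 3 of 4 neighbours ≥ 2, becomes infected.
Round 4 — checking thresholds:
  Ana: 6 of 6 neighbours ≥ 6, becomes infected.
Round 5 — no new infections; cascade stops.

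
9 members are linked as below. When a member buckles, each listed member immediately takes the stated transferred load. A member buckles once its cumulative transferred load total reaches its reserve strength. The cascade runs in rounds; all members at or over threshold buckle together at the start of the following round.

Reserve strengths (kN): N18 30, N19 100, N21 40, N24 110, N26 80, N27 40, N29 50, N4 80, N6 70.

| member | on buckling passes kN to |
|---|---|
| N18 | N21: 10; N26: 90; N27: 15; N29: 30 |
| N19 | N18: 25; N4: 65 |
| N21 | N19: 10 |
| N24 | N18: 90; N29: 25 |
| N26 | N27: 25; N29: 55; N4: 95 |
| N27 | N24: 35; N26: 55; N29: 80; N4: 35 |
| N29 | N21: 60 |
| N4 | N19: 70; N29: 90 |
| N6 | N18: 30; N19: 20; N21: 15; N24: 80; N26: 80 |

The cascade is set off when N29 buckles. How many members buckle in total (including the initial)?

Round 1 — N29 buckles (initial).
  N21: +60 → 60 ≥ 40
Round 2 — N21 buckles.
  N19: +10 → 10 < 100
No further bucklings.

2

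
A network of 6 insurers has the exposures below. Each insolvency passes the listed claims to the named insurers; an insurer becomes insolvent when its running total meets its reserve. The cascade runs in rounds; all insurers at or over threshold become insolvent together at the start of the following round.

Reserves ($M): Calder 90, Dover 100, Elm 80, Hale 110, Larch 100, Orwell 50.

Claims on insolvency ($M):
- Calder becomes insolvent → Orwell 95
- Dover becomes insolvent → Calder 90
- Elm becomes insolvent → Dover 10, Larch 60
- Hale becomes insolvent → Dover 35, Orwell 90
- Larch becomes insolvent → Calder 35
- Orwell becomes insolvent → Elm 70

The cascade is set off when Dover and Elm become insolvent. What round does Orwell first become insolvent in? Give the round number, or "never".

Round 1 — Dover, Elm become insolvent (initial).
  Calder: +90 → 90 ≥ 90
  Larch: +60 → 60 < 100
Round 2 — Calder becomes insolvent.
  Orwell: +95 → 95 ≥ 50
Round 3 — Orwell becomes insolvent.
No further insolvencies.

3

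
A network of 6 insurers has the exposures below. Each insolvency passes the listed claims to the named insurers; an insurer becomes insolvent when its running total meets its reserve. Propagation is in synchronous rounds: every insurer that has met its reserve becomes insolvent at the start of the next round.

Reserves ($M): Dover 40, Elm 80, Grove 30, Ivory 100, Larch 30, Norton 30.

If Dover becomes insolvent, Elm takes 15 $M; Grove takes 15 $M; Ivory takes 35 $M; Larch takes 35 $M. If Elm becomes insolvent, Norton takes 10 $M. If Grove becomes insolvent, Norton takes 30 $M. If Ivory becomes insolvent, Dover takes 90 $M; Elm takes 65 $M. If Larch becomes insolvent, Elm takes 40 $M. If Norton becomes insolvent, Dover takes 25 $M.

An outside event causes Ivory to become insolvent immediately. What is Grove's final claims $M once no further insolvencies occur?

15

Round 1 — Ivory becomes insolvent (initial).
  Dover: +90 → 90 ≥ 40
  Elm: +65 → 65 < 80
Round 2 — Dover becomes insolvent.
  Elm: +15 → 80 ≥ 80
  Grove: +15 → 15 < 30
  Larch: +35 → 35 ≥ 30
Round 3 — Elm, Larch become insolvent.
  Norton: +10 → 10 < 30
No further insolvencies.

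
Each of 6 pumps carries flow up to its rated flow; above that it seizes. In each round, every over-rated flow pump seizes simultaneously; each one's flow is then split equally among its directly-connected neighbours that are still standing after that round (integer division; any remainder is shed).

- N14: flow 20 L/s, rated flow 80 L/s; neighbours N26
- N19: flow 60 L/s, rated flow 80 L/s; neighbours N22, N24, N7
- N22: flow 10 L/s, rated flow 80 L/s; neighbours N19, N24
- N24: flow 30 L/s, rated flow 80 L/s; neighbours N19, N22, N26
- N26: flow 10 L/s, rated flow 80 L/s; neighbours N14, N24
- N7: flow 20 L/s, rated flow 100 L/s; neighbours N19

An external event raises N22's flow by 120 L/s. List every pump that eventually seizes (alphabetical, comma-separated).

N14, N19, N22, N24, N26, N7

Round 1 — N22 at 130 > 80. N22 seizes.
  N22 sheds 130 L/s to N19, N24: 65 each.
    N19: 60+65 = 125 > 80
    N24: 30+65 = 95 > 80
Round 2 — N19, N24 seize.
  N19 sheds 125 L/s to N7: 125 each.
    N7: 20+125 = 145 > 100
  N24 sheds 95 L/s to N26: 95 each.
    N26: 10+95 = 105 > 80
Round 3 — N26, N7 seize.
  N26 sheds 105 L/s to N14: 105 each.
    N14: 20+105 = 125 > 80
  N7 sheds 145 L/s: no online neighbours, lost.
Round 4 — N14 seizes.
  N14 sheds 125 L/s: no online neighbours, lost.
No further seizures.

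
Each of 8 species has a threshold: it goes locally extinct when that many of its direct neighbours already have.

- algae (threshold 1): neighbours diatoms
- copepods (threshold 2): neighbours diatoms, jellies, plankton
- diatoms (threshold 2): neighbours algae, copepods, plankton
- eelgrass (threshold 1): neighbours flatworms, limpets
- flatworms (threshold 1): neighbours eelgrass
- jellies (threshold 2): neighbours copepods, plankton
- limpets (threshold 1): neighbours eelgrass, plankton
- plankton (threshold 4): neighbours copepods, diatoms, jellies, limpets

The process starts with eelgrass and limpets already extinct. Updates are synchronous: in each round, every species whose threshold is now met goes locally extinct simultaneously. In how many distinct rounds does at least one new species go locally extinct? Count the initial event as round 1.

2

Round 1 — eelgrass, limpets go locally extinct (initial).
Round 2 — checking thresholds:
  flatworms: 1 of 1 neighbours ≥ 1, goes locally extinct.
  plankton: 1 of 4 neighbours < 4, below threshold.
Round 3 — no new extinctions; cascade stops.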